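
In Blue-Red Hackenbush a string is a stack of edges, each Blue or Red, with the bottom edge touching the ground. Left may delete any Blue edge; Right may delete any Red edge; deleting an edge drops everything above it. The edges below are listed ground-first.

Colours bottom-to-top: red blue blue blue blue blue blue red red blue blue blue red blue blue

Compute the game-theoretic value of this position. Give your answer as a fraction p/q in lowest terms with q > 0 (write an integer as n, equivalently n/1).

-393/16384

v_1 [r]  L=[—]  R=[0]  -> -1
v_2 [rb]  L=[-1]  R=[0]  -> -1/2
v_3 [rbb]  L=[-1 -1/2]  R=[0]  -> -1/4
v_4 [rbbb]  L=[-1 -1/2 -1/4]  R=[0]  -> -1/8
v_5 [rbbbb]  L=[-1 -1/2 -1/4 -1/8]  R=[0]  -> -1/16
v_6 [rbbbbb]  L=[-1 -1/2 -1/4 -1/8 -1/16]  R=[0]  -> -1/32
v_7 [rbbbbbb]  L=[-1 -1/2 -1/4 -1/8 -1/16 -1/32]  R=[0]  -> -1/64
v_8 [rbbbbbbr]  L=[-1 -1/2 -1/4 -1/8 -1/16 -1/32]  R=[-1/64 0]  -> -3/128
v_9 [rbbbbbbrr]  L=[-1 -1/2 -1/4 -1/8 -1/16 -1/32]  R=[-3/128 -1/64 0]  -> -7/256
v_10 [rbbbbbbrrb]  L=[-1 -1/2 -1/4 -1/8 -1/16 -1/32 -7/256]  R=[-3/128 -1/64 0]  -> -13/512
v_11 [rbbbbbbrrbb]  L=[-1 -1/2 -1/4 -1/8 -1/16 -1/32 -7/256 -13/512]  R=[-3/128 -1/64 0]  -> -25/1024
v_12 [rbbbbbbrrbbb]  L=[-1 -1/2 -1/4 -1/8 -1/16 -1/32 -7/256 -13/512 -25/1024]  R=[-3/128 -1/64 0]  -> -49/2048
v_13 [rbbbbbbrrbbbr]  L=[-1 -1/2 -1/4 -1/8 -1/16 -1/32 -7/256 -13/512 -25/1024]  R=[-49/2048 -3/128 -1/64 0]  -> -99/4096
v_14 [rbbbbbbrrbbbrb]  L=[-1 -1/2 -1/4 -1/8 -1/16 -1/32 -7/256 -13/512 -25/1024 -99/4096]  R=[-49/2048 -3/128 -1/64 0]  -> -197/8192
v_15 [rbbbbbbrrbbbrbb]  L=[-1 -1/2 -1/4 -1/8 -1/16 -1/32 -7/256 -13/512 -25/1024 -99/4096 -197/8192]  R=[-49/2048 -3/128 -1/64 0]  -> -393/16384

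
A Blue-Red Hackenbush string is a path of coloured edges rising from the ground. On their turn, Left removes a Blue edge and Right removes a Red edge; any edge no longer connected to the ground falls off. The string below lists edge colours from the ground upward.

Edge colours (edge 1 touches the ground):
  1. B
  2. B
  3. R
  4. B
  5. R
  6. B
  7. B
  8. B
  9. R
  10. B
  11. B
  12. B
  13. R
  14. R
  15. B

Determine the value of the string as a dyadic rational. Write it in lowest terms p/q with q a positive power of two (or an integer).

g(B) = { 0 |  } so 1
g(BB) = { 0; 1 |  } so 2
g(BBR) = { 0; 1 | 2 } so 3/2
g(BBRB) = { 0; 1; 3/2 | 2 } so 7/4
g(BBRBR) = { 0; 1; 3/2 | 7/4; 2 } so 13/8
g(BBRBRB) = { 0; 1; 3/2; 13/8 | 7/4; 2 } so 27/16
g(BBRBRBB) = { 0; 1; 3/2; 13/8; 27/16 | 7/4; 2 } so 55/32
g(BBRBRBBB) = { 0; 1; 3/2; 13/8; 27/16; 55/32 | 7/4; 2 } so 111/64
g(BBRBRBBBR) = { 0; 1; 3/2; 13/8; 27/16; 55/32 | 111/64; 7/4; 2 } so 221/128
g(BBRBRBBBRB) = { 0; 1; 3/2; 13/8; 27/16; 55/32; 221/128 | 111/64; 7/4; 2 } so 443/256
g(BBRBRBBBRBB) = { 0; 1; 3/2; 13/8; 27/16; 55/32; 221/128; 443/256 | 111/64; 7/4; 2 } so 887/512
g(BBRBRBBBRBBB) = { 0; 1; 3/2; 13/8; 27/16; 55/32; 221/128; 443/256; 887/512 | 111/64; 7/4; 2 } so 1775/1024
g(BBRBRBBBRBBBR) = { 0; 1; 3/2; 13/8; 27/16; 55/32; 221/128; 443/256; 887/512 | 1775/1024; 111/64; 7/4; 2 } so 3549/2048
g(BBRBRBBBRBBBRR) = { 0; 1; 3/2; 13/8; 27/16; 55/32; 221/128; 443/256; 887/512 | 3549/2048; 1775/1024; 111/64; 7/4; 2 } so 7097/4096
g(BBRBRBBBRBBBRRB) = { 0; 1; 3/2; 13/8; 27/16; 55/32; 221/128; 443/256; 887/512; 7097/4096 | 3549/2048; 1775/1024; 111/64; 7/4; 2 } so 14195/8192

14195/8192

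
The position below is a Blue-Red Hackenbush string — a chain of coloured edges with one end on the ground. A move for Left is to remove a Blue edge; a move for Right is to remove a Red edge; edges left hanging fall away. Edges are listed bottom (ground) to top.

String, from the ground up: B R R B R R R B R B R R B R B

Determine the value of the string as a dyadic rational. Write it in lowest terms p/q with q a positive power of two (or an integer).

Build val(s[:k]) for k = 1..15, string s = B R R B R R R B R B R R B R B.
val_1 [B]  L=[0]  R=[∅]  => 1
val_2 [BR]  L=[0]  R=[1]  => 1/2
val_3 [BRR]  L=[0]  R=[1/2 1]  => 1/4
val_4 [BRRB]  L=[0 1/4]  R=[1/2 1]  => 3/8
val_5 [BRRBR]  L=[0 1/4]  R=[3/8 1/2 1]  => 5/16
val_6 [BRRBRR]  L=[0 1/4]  R=[5/16 3/8 1/2 1]  => 9/32
val_7 [BRRBRRR]  L=[0 1/4]  R=[9/32 5/16 3/8 1/2 1]  => 17/64
val_8 [BRRBRRRB]  L=[0 1/4 17/64]  R=[9/32 5/16 3/8 1/2 1]  => 35/128
val_9 [BRRBRRRBR]  L=[0 1/4 17/64]  R=[35/128 9/32 5/16 3/8 1/2 1]  => 69/256
val_10 [BRRBRRRBRB]  L=[0 1/4 17/64 69/256]  R=[35/128 9/32 5/16 3/8 1/2 1]  => 139/512
val_11 [BRRBRRRBRBR]  L=[0 1/4 17/64 69/256]  R=[139/512 35/128 9/32 5/16 3/8 1/2 1]  => 277/1024
val_12 [BRRBRRRBRBRR]  L=[0 1/4 17/64 69/256]  R=[277/1024 139/512 35/128 9/32 5/16 3/8 1/2 1]  => 553/2048
val_13 [BRRBRRRBRBRRB]  L=[0 1/4 17/64 69/256 553/2048]  R=[277/1024 139/512 35/128 9/32 5/16 3/8 1/2 1]  => 1107/4096
val_14 [BRRBRRRBRBRRBR]  L=[0 1/4 17/64 69/256 553/2048]  R=[1107/4096 277/1024 139/512 35/128 9/32 5/16 3/8 1/2 1]  => 2213/8192
val_15 [BRRBRRRBRBRRBRB]  L=[0 1/4 17/64 69/256 553/2048 2213/8192]  R=[1107/4096 277/1024 139/512 35/128 9/32 5/16 3/8 1/2 1]  => 4427/16384

4427/16384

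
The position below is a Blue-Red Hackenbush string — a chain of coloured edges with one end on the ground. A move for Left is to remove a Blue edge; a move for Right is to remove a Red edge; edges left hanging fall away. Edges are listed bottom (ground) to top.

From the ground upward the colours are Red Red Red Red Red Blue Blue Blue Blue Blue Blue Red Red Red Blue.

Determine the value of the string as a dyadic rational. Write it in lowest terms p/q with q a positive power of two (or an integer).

Prefix values for Red Red Red Red Red Blue Blue Blue Blue Blue Blue Red Red Red Blue via {L|R} + simplicity:
v_1 [R]  L=[none]  R=[0]  gives -1
v_2 [RR]  L=[none]  R=[-1, 0]  gives -2
v_3 [RRR]  L=[none]  R=[-2, -1, 0]  gives -3
v_4 [RRRR]  L=[none]  R=[-3, -2, -1, 0]  gives -4
v_5 [RRRRR]  L=[none]  R=[-4, -3, -2, -1, 0]  gives -5
v_6 [RRRRRB]  L=[-5]  R=[-4, -3, -2, -1, 0]  gives -9/2
v_7 [RRRRRBB]  L=[-5, -9/2]  R=[-4, -3, -2, -1, 0]  gives -17/4
v_8 [RRRRRBBB]  L=[-5, -9/2, -17/4]  R=[-4, -3, -2, -1, 0]  gives -33/8
v_9 [RRRRRBBBB]  L=[-5, -9/2, -17/4, -33/8]  R=[-4, -3, -2, -1, 0]  gives -65/16
v_10 [RRRRRBBBBB]  L=[-5, -9/2, -17/4, -33/8, -65/16]  R=[-4, -3, -2, -1, 0]  gives -129/32
v_11 [RRRRRBBBBBB]  L=[-5, -9/2, -17/4, -33/8, -65/16, -129/32]  R=[-4, -3, -2, -1, 0]  gives -257/64
v_12 [RRRRRBBBBBBR]  L=[-5, -9/2, -17/4, -33/8, -65/16, -129/32]  R=[-257/64, -4, -3, -2, -1, 0]  gives -515/128
v_13 [RRRRRBBBBBBRR]  L=[-5, -9/2, -17/4, -33/8, -65/16, -129/32]  R=[-515/128, -257/64, -4, -3, -2, -1, 0]  gives -1031/256
v_14 [RRRRRBBBBBBRRR]  L=[-5, -9/2, -17/4, -33/8, -65/16, -129/32]  R=[-1031/256, -515/128, -257/64, -4, -3, -2, -1, 0]  gives -2063/512
v_15 [RRRRRBBBBBBRRRB]  L=[-5, -9/2, -17/4, -33/8, -65/16, -129/32, -2063/512]  R=[-1031/256, -515/128, -257/64, -4, -3, -2, -1, 0]  gives -4125/1024

-4125/1024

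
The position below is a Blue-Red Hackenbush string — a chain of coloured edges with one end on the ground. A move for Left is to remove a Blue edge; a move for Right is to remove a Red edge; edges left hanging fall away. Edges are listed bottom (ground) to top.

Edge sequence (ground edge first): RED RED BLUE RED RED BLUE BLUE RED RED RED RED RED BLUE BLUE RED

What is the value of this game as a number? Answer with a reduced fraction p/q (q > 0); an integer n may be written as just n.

-14835/8192

value_1 [R]  L=[]  R=[0]  → -1
value_2 [RR]  L=[]  R=[-1; 0]  → -2
value_3 [RRB]  L=[-2]  R=[-1; 0]  → -3/2
value_4 [RRBR]  L=[-2]  R=[-3/2; -1; 0]  → -7/4
value_5 [RRBRR]  L=[-2]  R=[-7/4; -3/2; -1; 0]  → -15/8
value_6 [RRBRRB]  L=[-2; -15/8]  R=[-7/4; -3/2; -1; 0]  → -29/16
value_7 [RRBRRBB]  L=[-2; -15/8; -29/16]  R=[-7/4; -3/2; -1; 0]  → -57/32
value_8 [RRBRRBBR]  L=[-2; -15/8; -29/16]  R=[-57/32; -7/4; -3/2; -1; 0]  → -115/64
value_9 [RRBRRBBRR]  L=[-2; -15/8; -29/16]  R=[-115/64; -57/32; -7/4; -3/2; -1; 0]  → -231/128
value_10 [RRBRRBBRRR]  L=[-2; -15/8; -29/16]  R=[-231/128; -115/64; -57/32; -7/4; -3/2; -1; 0]  → -463/256
value_11 [RRBRRBBRRRR]  L=[-2; -15/8; -29/16]  R=[-463/256; -231/128; -115/64; -57/32; -7/4; -3/2; -1; 0]  → -927/512
value_12 [RRBRRBBRRRRR]  L=[-2; -15/8; -29/16]  R=[-927/512; -463/256; -231/128; -115/64; -57/32; -7/4; -3/2; -1; 0]  → -1855/1024
value_13 [RRBRRBBRRRRRB]  L=[-2; -15/8; -29/16; -1855/1024]  R=[-927/512; -463/256; -231/128; -115/64; -57/32; -7/4; -3/2; -1; 0]  → -3709/2048
value_14 [RRBRRBBRRRRRBB]  L=[-2; -15/8; -29/16; -1855/1024; -3709/2048]  R=[-927/512; -463/256; -231/128; -115/64; -57/32; -7/4; -3/2; -1; 0]  → -7417/4096
value_15 [RRBRRBBRRRRRBBR]  L=[-2; -15/8; -29/16; -1855/1024; -3709/2048]  R=[-7417/4096; -927/512; -463/256; -231/128; -115/64; -57/32; -7/4; -3/2; -1; 0]  → -14835/8192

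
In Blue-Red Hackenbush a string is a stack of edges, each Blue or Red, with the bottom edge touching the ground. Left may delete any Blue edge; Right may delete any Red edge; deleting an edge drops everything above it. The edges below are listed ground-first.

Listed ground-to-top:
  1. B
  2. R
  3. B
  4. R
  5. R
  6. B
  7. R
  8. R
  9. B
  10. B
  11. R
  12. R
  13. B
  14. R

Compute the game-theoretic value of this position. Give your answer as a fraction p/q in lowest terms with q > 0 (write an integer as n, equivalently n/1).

4709/8192

Recurse on prefixes of the 14-edge string B R B R R B R R B B R R B R:
edge 1 of 14 (B): { 0 | (no moves) } = 1
edge 2 of 14 (R): { 0 | 1 } = 1/2
edge 3 of 14 (B): { 0; 1/2 | 1 } = 3/4
edge 4 of 14 (R): { 0; 1/2 | 3/4; 1 } = 5/8
edge 5 of 14 (R): { 0; 1/2 | 5/8; 3/4; 1 } = 9/16
edge 6 of 14 (B): { 0; 1/2; 9/16 | 5/8; 3/4; 1 } = 19/32
edge 7 of 14 (R): { 0; 1/2; 9/16 | 19/32; 5/8; 3/4; 1 } = 37/64
edge 8 of 14 (R): { 0; 1/2; 9/16 | 37/64; 19/32; 5/8; 3/4; 1 } = 73/128
edge 9 of 14 (B): { 0; 1/2; 9/16; 73/128 | 37/64; 19/32; 5/8; 3/4; 1 } = 147/256
edge 10 of 14 (B): { 0; 1/2; 9/16; 73/128; 147/256 | 37/64; 19/32; 5/8; 3/4; 1 } = 295/512
edge 11 of 14 (R): { 0; 1/2; 9/16; 73/128; 147/256 | 295/512; 37/64; 19/32; 5/8; 3/4; 1 } = 589/1024
edge 12 of 14 (R): { 0; 1/2; 9/16; 73/128; 147/256 | 589/1024; 295/512; 37/64; 19/32; 5/8; 3/4; 1 } = 1177/2048
edge 13 of 14 (B): { 0; 1/2; 9/16; 73/128; 147/256; 1177/2048 | 589/1024; 295/512; 37/64; 19/32; 5/8; 3/4; 1 } = 2355/4096
edge 14 of 14 (R): { 0; 1/2; 9/16; 73/128; 147/256; 1177/2048 | 2355/4096; 589/1024; 295/512; 37/64; 19/32; 5/8; 3/4; 1 } = 4709/8192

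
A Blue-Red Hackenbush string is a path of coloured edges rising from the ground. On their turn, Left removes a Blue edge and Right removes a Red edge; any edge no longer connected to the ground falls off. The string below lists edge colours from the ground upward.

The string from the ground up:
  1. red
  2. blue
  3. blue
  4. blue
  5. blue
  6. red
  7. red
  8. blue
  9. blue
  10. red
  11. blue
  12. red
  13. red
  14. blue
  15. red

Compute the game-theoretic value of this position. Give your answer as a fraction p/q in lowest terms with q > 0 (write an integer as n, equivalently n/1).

-1627/16384

Build value(s[:k]) for k = 1..15, string s = red blue blue blue blue red red blue blue red blue red red blue red.
1 of 15 · r · max L −∞ · min R 0 ⇒ -1
2 of 15 · rb · max L -1 · min R 0 ⇒ -1/2
3 of 15 · rbb · max L -1/2 · min R 0 ⇒ -1/4
4 of 15 · rbbb · max L -1/4 · min R 0 ⇒ -1/8
5 of 15 · rbbbb · max L -1/8 · min R 0 ⇒ -1/16
6 of 15 · rbbbbr · max L -1/8 · min R -1/16 ⇒ -3/32
7 of 15 · rbbbbrr · max L -1/8 · min R -3/32 ⇒ -7/64
8 of 15 · rbbbbrrb · max L -7/64 · min R -3/32 ⇒ -13/128
9 of 15 · rbbbbrrbb · max L -13/128 · min R -3/32 ⇒ -25/256
10 of 15 · rbbbbrrbbr · max L -13/128 · min R -25/256 ⇒ -51/512
11 of 15 · rbbbbrrbbrb · max L -51/512 · min R -25/256 ⇒ -101/1024
12 of 15 · rbbbbrrbbrbr · max L -51/512 · min R -101/1024 ⇒ -203/2048
13 of 15 · rbbbbrrbbrbrr · max L -51/512 · min R -203/2048 ⇒ -407/4096
14 of 15 · rbbbbrrbbrbrrb · max L -407/4096 · min R -203/2048 ⇒ -813/8192
15 of 15 · rbbbbrrbbrbrrbr · max L -407/4096 · min R -813/8192 ⇒ -1627/16384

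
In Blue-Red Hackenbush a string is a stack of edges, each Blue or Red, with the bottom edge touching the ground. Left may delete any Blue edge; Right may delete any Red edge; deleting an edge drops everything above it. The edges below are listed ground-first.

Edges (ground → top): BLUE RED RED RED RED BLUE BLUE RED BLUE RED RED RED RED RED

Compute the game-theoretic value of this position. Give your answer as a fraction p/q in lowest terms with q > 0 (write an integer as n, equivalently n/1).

833/8192

G(B) = { 0 | (no moves) } ⇒ 1
G(BR) = { 0 | 1 } ⇒ 1/2
G(BRR) = { 0 | 1/2,1 } ⇒ 1/4
G(BRRR) = { 0 | 1/4,1/2,1 } ⇒ 1/8
G(BRRRR) = { 0 | 1/8,1/4,1/2,1 } ⇒ 1/16
G(BRRRRB) = { 0,1/16 | 1/8,1/4,1/2,1 } ⇒ 3/32
G(BRRRRBB) = { 0,1/16,3/32 | 1/8,1/4,1/2,1 } ⇒ 7/64
G(BRRRRBBR) = { 0,1/16,3/32 | 7/64,1/8,1/4,1/2,1 } ⇒ 13/128
G(BRRRRBBRB) = { 0,1/16,3/32,13/128 | 7/64,1/8,1/4,1/2,1 } ⇒ 27/256
G(BRRRRBBRBR) = { 0,1/16,3/32,13/128 | 27/256,7/64,1/8,1/4,1/2,1 } ⇒ 53/512
G(BRRRRBBRBRR) = { 0,1/16,3/32,13/128 | 53/512,27/256,7/64,1/8,1/4,1/2,1 } ⇒ 105/1024
G(BRRRRBBRBRRR) = { 0,1/16,3/32,13/128 | 105/1024,53/512,27/256,7/64,1/8,1/4,1/2,1 } ⇒ 209/2048
G(BRRRRBBRBRRRR) = { 0,1/16,3/32,13/128 | 209/2048,105/1024,53/512,27/256,7/64,1/8,1/4,1/2,1 } ⇒ 417/4096
G(BRRRRBBRBRRRRR) = { 0,1/16,3/32,13/128 | 417/4096,209/2048,105/1024,53/512,27/256,7/64,1/8,1/4,1/2,1 } ⇒ 833/8192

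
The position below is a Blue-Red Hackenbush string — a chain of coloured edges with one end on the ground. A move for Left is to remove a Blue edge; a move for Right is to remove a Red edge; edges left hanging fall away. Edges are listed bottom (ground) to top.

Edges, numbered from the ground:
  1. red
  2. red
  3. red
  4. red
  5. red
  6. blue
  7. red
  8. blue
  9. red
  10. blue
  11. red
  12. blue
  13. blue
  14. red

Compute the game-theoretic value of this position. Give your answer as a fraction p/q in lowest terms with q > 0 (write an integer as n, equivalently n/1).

-2387/512

G(r) = { · | 0 } ⇒ -1
G(rr) = { · | -1,0 } ⇒ -2
G(rrr) = { · | -2,-1,0 } ⇒ -3
G(rrrr) = { · | -3,-2,-1,0 } ⇒ -4
G(rrrrr) = { · | -4,-3,-2,-1,0 } ⇒ -5
G(rrrrrb) = { -5 | -4,-3,-2,-1,0 } ⇒ -9/2
G(rrrrrbr) = { -5 | -9/2,-4,-3,-2,-1,0 } ⇒ -19/4
G(rrrrrbrb) = { -5,-19/4 | -9/2,-4,-3,-2,-1,0 } ⇒ -37/8
G(rrrrrbrbr) = { -5,-19/4 | -37/8,-9/2,-4,-3,-2,-1,0 } ⇒ -75/16
G(rrrrrbrbrb) = { -5,-19/4,-75/16 | -37/8,-9/2,-4,-3,-2,-1,0 } ⇒ -149/32
G(rrrrrbrbrbr) = { -5,-19/4,-75/16 | -149/32,-37/8,-9/2,-4,-3,-2,-1,0 } ⇒ -299/64
G(rrrrrbrbrbrb) = { -5,-19/4,-75/16,-299/64 | -149/32,-37/8,-9/2,-4,-3,-2,-1,0 } ⇒ -597/128
G(rrrrrbrbrbrbb) = { -5,-19/4,-75/16,-299/64,-597/128 | -149/32,-37/8,-9/2,-4,-3,-2,-1,0 } ⇒ -1193/256
G(rrrrrbrbrbrbbr) = { -5,-19/4,-75/16,-299/64,-597/128 | -1193/256,-149/32,-37/8,-9/2,-4,-3,-2,-1,0 } ⇒ -2387/512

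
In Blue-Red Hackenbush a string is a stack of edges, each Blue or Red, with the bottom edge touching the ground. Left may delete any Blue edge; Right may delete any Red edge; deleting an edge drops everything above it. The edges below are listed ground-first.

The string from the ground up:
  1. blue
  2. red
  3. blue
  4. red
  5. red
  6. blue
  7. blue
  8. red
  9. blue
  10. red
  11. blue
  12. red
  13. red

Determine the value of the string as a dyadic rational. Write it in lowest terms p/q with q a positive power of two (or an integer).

Build value(s[:k]) for k = 1..13, string s = blue red blue red red blue blue red blue red blue red red.
value(b) = { 0 | — } gives 1
value(br) = { 0 | 1 } gives 1/2
value(brb) = { 0 1/2 | 1 } gives 3/4
value(brbr) = { 0 1/2 | 3/4 1 } gives 5/8
value(brbrr) = { 0 1/2 | 5/8 3/4 1 } gives 9/16
value(brbrrb) = { 0 1/2 9/16 | 5/8 3/4 1 } gives 19/32
value(brbrrbb) = { 0 1/2 9/16 19/32 | 5/8 3/4 1 } gives 39/64
value(brbrrbbr) = { 0 1/2 9/16 19/32 | 39/64 5/8 3/4 1 } gives 77/128
value(brbrrbbrb) = { 0 1/2 9/16 19/32 77/128 | 39/64 5/8 3/4 1 } gives 155/256
value(brbrrbbrbr) = { 0 1/2 9/16 19/32 77/128 | 155/256 39/64 5/8 3/4 1 } gives 309/512
value(brbrrbbrbrb) = { 0 1/2 9/16 19/32 77/128 309/512 | 155/256 39/64 5/8 3/4 1 } gives 619/1024
value(brbrrbbrbrbr) = { 0 1/2 9/16 19/32 77/128 309/512 | 619/1024 155/256 39/64 5/8 3/4 1 } gives 1237/2048
value(brbrrbbrbrbrr) = { 0 1/2 9/16 19/32 77/128 309/512 | 1237/2048 619/1024 155/256 39/64 5/8 3/4 1 } gives 2473/4096

2473/4096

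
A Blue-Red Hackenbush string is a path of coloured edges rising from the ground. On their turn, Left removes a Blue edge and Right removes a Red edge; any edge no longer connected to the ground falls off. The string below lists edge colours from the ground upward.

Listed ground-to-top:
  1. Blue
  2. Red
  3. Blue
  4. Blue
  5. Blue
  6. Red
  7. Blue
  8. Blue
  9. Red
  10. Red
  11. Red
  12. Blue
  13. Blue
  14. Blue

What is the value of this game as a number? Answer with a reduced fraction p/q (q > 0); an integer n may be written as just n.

7567/8192

Build G(s[:k]) for k = 1..14, string s = Blue Red Blue Blue Blue Red Blue Blue Red Red Red Blue Blue Blue.
step 1: add Blue to get B; options L={ 0 } R={  } — 1
step 2: add Red to get BR; options L={ 0 } R={ 1 } — 1/2
step 3: add Blue to get BRB; options L={ 0; 1/2 } R={ 1 } — 3/4
step 4: add Blue to get BRBB; options L={ 0; 1/2; 3/4 } R={ 1 } — 7/8
step 5: add Blue to get BRBBB; options L={ 0; 1/2; 3/4; 7/8 } R={ 1 } — 15/16
step 6: add Red to get BRBBBR; options L={ 0; 1/2; 3/4; 7/8 } R={ 15/16; 1 } — 29/32
step 7: add Blue to get BRBBBRB; options L={ 0; 1/2; 3/4; 7/8; 29/32 } R={ 15/16; 1 } — 59/64
step 8: add Blue to get BRBBBRBB; options L={ 0; 1/2; 3/4; 7/8; 29/32; 59/64 } R={ 15/16; 1 } — 119/128
step 9: add Red to get BRBBBRBBR; options L={ 0; 1/2; 3/4; 7/8; 29/32; 59/64 } R={ 119/128; 15/16; 1 } — 237/256
step 10: add Red to get BRBBBRBBRR; options L={ 0; 1/2; 3/4; 7/8; 29/32; 59/64 } R={ 237/256; 119/128; 15/16; 1 } — 473/512
step 11: add Red to get BRBBBRBBRRR; options L={ 0; 1/2; 3/4; 7/8; 29/32; 59/64 } R={ 473/512; 237/256; 119/128; 15/16; 1 } — 945/1024
step 12: add Blue to get BRBBBRBBRRRB; options L={ 0; 1/2; 3/4; 7/8; 29/32; 59/64; 945/1024 } R={ 473/512; 237/256; 119/128; 15/16; 1 } — 1891/2048
step 13: add Blue to get BRBBBRBBRRRBB; options L={ 0; 1/2; 3/4; 7/8; 29/32; 59/64; 945/1024; 1891/2048 } R={ 473/512; 237/256; 119/128; 15/16; 1 } — 3783/4096
step 14: add Blue to get BRBBBRBBRRRBBB; options L={ 0; 1/2; 3/4; 7/8; 29/32; 59/64; 945/1024; 1891/2048; 3783/4096 } R={ 473/512; 237/256; 119/128; 15/16; 1 } — 7567/8192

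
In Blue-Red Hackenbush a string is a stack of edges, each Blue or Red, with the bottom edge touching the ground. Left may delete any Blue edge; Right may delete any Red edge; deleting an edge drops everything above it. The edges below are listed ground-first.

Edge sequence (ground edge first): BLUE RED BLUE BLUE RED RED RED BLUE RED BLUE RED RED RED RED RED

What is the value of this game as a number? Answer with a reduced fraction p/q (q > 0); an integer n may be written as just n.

12609/16384

Build G(s[:k]) for k = 1..15, string s = BLUE RED BLUE BLUE RED RED RED BLUE RED BLUE RED RED RED RED RED.
B: Left { 0 }, Right { — } ⇒ simplest 1
BR: Left { 0 }, Right { 1 } ⇒ simplest 1/2
BRB: Left { 0 1/2 }, Right { 1 } ⇒ simplest 3/4
BRBB: Left { 0 1/2 3/4 }, Right { 1 } ⇒ simplest 7/8
BRBBR: Left { 0 1/2 3/4 }, Right { 7/8 1 } ⇒ simplest 13/16
BRBBRR: Left { 0 1/2 3/4 }, Right { 13/16 7/8 1 } ⇒ simplest 25/32
BRBBRRR: Left { 0 1/2 3/4 }, Right { 25/32 13/16 7/8 1 } ⇒ simplest 49/64
BRBBRRRB: Left { 0 1/2 3/4 49/64 }, Right { 25/32 13/16 7/8 1 } ⇒ simplest 99/128
BRBBRRRBR: Left { 0 1/2 3/4 49/64 }, Right { 99/128 25/32 13/16 7/8 1 } ⇒ simplest 197/256
BRBBRRRBRB: Left { 0 1/2 3/4 49/64 197/256 }, Right { 99/128 25/32 13/16 7/8 1 } ⇒ simplest 395/512
BRBBRRRBRBR: Left { 0 1/2 3/4 49/64 197/256 }, Right { 395/512 99/128 25/32 13/16 7/8 1 } ⇒ simplest 789/1024
BRBBRRRBRBRR: Left { 0 1/2 3/4 49/64 197/256 }, Right { 789/1024 395/512 99/128 25/32 13/16 7/8 1 } ⇒ simplest 1577/2048
BRBBRRRBRBRRR: Left { 0 1/2 3/4 49/64 197/256 }, Right { 1577/2048 789/1024 395/512 99/128 25/32 13/16 7/8 1 } ⇒ simplest 3153/4096
BRBBRRRBRBRRRR: Left { 0 1/2 3/4 49/64 197/256 }, Right { 3153/4096 1577/2048 789/1024 395/512 99/128 25/32 13/16 7/8 1 } ⇒ simplest 6305/8192
BRBBRRRBRBRRRRR: Left { 0 1/2 3/4 49/64 197/256 }, Right { 6305/8192 3153/4096 1577/2048 789/1024 395/512 99/128 25/32 13/16 7/8 1 } ⇒ simplest 12609/16384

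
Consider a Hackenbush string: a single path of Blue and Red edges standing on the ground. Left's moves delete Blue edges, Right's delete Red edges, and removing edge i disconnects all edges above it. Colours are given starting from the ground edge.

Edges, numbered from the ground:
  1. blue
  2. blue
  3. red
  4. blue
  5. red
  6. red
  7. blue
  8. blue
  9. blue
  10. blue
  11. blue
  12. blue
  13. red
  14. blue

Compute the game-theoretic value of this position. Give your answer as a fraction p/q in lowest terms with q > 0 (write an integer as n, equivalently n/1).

1 of 14 · b · max L 0 · min R +∞ => 1
2 of 14 · bb · max L 1 · min R +∞ => 2
3 of 14 · bbr · max L 1 · min R 2 => 3/2
4 of 14 · bbrb · max L 3/2 · min R 2 => 7/4
5 of 14 · bbrbr · max L 3/2 · min R 7/4 => 13/8
6 of 14 · bbrbrr · max L 3/2 · min R 13/8 => 25/16
7 of 14 · bbrbrrb · max L 25/16 · min R 13/8 => 51/32
8 of 14 · bbrbrrbb · max L 51/32 · min R 13/8 => 103/64
9 of 14 · bbrbrrbbb · max L 103/64 · min R 13/8 => 207/128
10 of 14 · bbrbrrbbbb · max L 207/128 · min R 13/8 => 415/256
11 of 14 · bbrbrrbbbbb · max L 415/256 · min R 13/8 => 831/512
12 of 14 · bbrbrrbbbbbb · max L 831/512 · min R 13/8 => 1663/1024
13 of 14 · bbrbrrbbbbbbr · max L 831/512 · min R 1663/1024 => 3325/2048
14 of 14 · bbrbrrbbbbbbrb · max L 3325/2048 · min R 1663/1024 => 6651/4096

6651/4096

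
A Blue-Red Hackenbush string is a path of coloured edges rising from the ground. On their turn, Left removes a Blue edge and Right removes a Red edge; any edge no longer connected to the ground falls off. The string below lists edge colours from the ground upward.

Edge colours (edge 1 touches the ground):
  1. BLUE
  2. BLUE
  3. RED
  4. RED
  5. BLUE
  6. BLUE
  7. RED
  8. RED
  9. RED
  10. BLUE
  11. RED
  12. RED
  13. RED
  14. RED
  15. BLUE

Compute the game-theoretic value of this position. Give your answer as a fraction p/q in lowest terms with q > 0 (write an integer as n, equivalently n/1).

edge 1 of 15 (BLUE): { 0 |  } = 1
edge 2 of 15 (BLUE): { 0 1 |  } = 2
edge 3 of 15 (RED): { 0 1 | 2 } = 3/2
edge 4 of 15 (RED): { 0 1 | 3/2 2 } = 5/4
edge 5 of 15 (BLUE): { 0 1 5/4 | 3/2 2 } = 11/8
edge 6 of 15 (BLUE): { 0 1 5/4 11/8 | 3/2 2 } = 23/16
edge 7 of 15 (RED): { 0 1 5/4 11/8 | 23/16 3/2 2 } = 45/32
edge 8 of 15 (RED): { 0 1 5/4 11/8 | 45/32 23/16 3/2 2 } = 89/64
edge 9 of 15 (RED): { 0 1 5/4 11/8 | 89/64 45/32 23/16 3/2 2 } = 177/128
edge 10 of 15 (BLUE): { 0 1 5/4 11/8 177/128 | 89/64 45/32 23/16 3/2 2 } = 355/256
edge 11 of 15 (RED): { 0 1 5/4 11/8 177/128 | 355/256 89/64 45/32 23/16 3/2 2 } = 709/512
edge 12 of 15 (RED): { 0 1 5/4 11/8 177/128 | 709/512 355/256 89/64 45/32 23/16 3/2 2 } = 1417/1024
edge 13 of 15 (RED): { 0 1 5/4 11/8 177/128 | 1417/1024 709/512 355/256 89/64 45/32 23/16 3/2 2 } = 2833/2048
edge 14 of 15 (RED): { 0 1 5/4 11/8 177/128 | 2833/2048 1417/1024 709/512 355/256 89/64 45/32 23/16 3/2 2 } = 5665/4096
edge 15 of 15 (BLUE): { 0 1 5/4 11/8 177/128 5665/4096 | 2833/2048 1417/1024 709/512 355/256 89/64 45/32 23/16 3/2 2 } = 11331/8192

11331/8192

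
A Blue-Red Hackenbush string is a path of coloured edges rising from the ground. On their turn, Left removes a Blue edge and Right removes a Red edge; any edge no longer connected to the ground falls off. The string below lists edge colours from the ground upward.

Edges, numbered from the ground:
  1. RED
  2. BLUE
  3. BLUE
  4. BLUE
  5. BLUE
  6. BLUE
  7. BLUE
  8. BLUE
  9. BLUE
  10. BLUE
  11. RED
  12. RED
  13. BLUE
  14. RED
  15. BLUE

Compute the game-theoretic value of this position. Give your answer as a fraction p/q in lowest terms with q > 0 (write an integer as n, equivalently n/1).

-53/16384

g(R) = { (no moves) | 0 } so -1
g(RB) = { -1 | 0 } so -1/2
g(RBB) = { -1, -1/2 | 0 } so -1/4
g(RBBB) = { -1, -1/2, -1/4 | 0 } so -1/8
g(RBBBB) = { -1, -1/2, -1/4, -1/8 | 0 } so -1/16
g(RBBBBB) = { -1, -1/2, -1/4, -1/8, -1/16 | 0 } so -1/32
g(RBBBBBB) = { -1, -1/2, -1/4, -1/8, -1/16, -1/32 | 0 } so -1/64
g(RBBBBBBB) = { -1, -1/2, -1/4, -1/8, -1/16, -1/32, -1/64 | 0 } so -1/128
g(RBBBBBBBB) = { -1, -1/2, -1/4, -1/8, -1/16, -1/32, -1/64, -1/128 | 0 } so -1/256
g(RBBBBBBBBB) = { -1, -1/2, -1/4, -1/8, -1/16, -1/32, -1/64, -1/128, -1/256 | 0 } so -1/512
g(RBBBBBBBBBR) = { -1, -1/2, -1/4, -1/8, -1/16, -1/32, -1/64, -1/128, -1/256 | -1/512, 0 } so -3/1024
g(RBBBBBBBBBRR) = { -1, -1/2, -1/4, -1/8, -1/16, -1/32, -1/64, -1/128, -1/256 | -3/1024, -1/512, 0 } so -7/2048
g(RBBBBBBBBBRRB) = { -1, -1/2, -1/4, -1/8, -1/16, -1/32, -1/64, -1/128, -1/256, -7/2048 | -3/1024, -1/512, 0 } so -13/4096
g(RBBBBBBBBBRRBR) = { -1, -1/2, -1/4, -1/8, -1/16, -1/32, -1/64, -1/128, -1/256, -7/2048 | -13/4096, -3/1024, -1/512, 0 } so -27/8192
g(RBBBBBBBBBRRBRB) = { -1, -1/2, -1/4, -1/8, -1/16, -1/32, -1/64, -1/128, -1/256, -7/2048, -27/8192 | -13/4096, -3/1024, -1/512, 0 } so -53/16384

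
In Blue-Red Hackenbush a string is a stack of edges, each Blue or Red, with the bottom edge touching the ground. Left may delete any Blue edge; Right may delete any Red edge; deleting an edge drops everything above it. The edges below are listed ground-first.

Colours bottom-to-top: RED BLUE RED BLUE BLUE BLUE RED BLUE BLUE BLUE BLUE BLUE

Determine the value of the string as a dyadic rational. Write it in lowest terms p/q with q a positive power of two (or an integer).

-1089/2048

Prefix values for RED BLUE RED BLUE BLUE BLUE RED BLUE BLUE BLUE BLUE BLUE via {L|R} + simplicity:
g_1 [R]  L=[none]  R=[0]  — -1
g_2 [RB]  L=[-1]  R=[0]  — -1/2
g_3 [RBR]  L=[-1]  R=[-1/2; 0]  — -3/4
g_4 [RBRB]  L=[-1; -3/4]  R=[-1/2; 0]  — -5/8
g_5 [RBRBB]  L=[-1; -3/4; -5/8]  R=[-1/2; 0]  — -9/16
g_6 [RBRBBB]  L=[-1; -3/4; -5/8; -9/16]  R=[-1/2; 0]  — -17/32
g_7 [RBRBBBR]  L=[-1; -3/4; -5/8; -9/16]  R=[-17/32; -1/2; 0]  — -35/64
g_8 [RBRBBBRB]  L=[-1; -3/4; -5/8; -9/16; -35/64]  R=[-17/32; -1/2; 0]  — -69/128
g_9 [RBRBBBRBB]  L=[-1; -3/4; -5/8; -9/16; -35/64; -69/128]  R=[-17/32; -1/2; 0]  — -137/256
g_10 [RBRBBBRBBB]  L=[-1; -3/4; -5/8; -9/16; -35/64; -69/128; -137/256]  R=[-17/32; -1/2; 0]  — -273/512
g_11 [RBRBBBRBBBB]  L=[-1; -3/4; -5/8; -9/16; -35/64; -69/128; -137/256; -273/512]  R=[-17/32; -1/2; 0]  — -545/1024
g_12 [RBRBBBRBBBBB]  L=[-1; -3/4; -5/8; -9/16; -35/64; -69/128; -137/256; -273/512; -545/1024]  R=[-17/32; -1/2; 0]  — -1089/2048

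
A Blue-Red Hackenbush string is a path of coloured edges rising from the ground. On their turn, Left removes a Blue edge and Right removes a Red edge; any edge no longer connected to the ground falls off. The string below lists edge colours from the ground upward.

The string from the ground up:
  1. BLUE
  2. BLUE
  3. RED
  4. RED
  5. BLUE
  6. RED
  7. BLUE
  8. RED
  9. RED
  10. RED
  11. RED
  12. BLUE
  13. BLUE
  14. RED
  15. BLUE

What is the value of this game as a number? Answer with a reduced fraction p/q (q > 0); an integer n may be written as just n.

Build val(s[:k]) for k = 1..15, string s = BLUE BLUE RED RED BLUE RED BLUE RED RED RED RED BLUE BLUE RED BLUE.
edge 1 of 15 (BLUE): { 0 | — } -> 1
edge 2 of 15 (BLUE): { 0 1 | — } -> 2
edge 3 of 15 (RED): { 0 1 | 2 } -> 3/2
edge 4 of 15 (RED): { 0 1 | 3/2 2 } -> 5/4
edge 5 of 15 (BLUE): { 0 1 5/4 | 3/2 2 } -> 11/8
edge 6 of 15 (RED): { 0 1 5/4 | 11/8 3/2 2 } -> 21/16
edge 7 of 15 (BLUE): { 0 1 5/4 21/16 | 11/8 3/2 2 } -> 43/32
edge 8 of 15 (RED): { 0 1 5/4 21/16 | 43/32 11/8 3/2 2 } -> 85/64
edge 9 of 15 (RED): { 0 1 5/4 21/16 | 85/64 43/32 11/8 3/2 2 } -> 169/128
edge 10 of 15 (RED): { 0 1 5/4 21/16 | 169/128 85/64 43/32 11/8 3/2 2 } -> 337/256
edge 11 of 15 (RED): { 0 1 5/4 21/16 | 337/256 169/128 85/64 43/32 11/8 3/2 2 } -> 673/512
edge 12 of 15 (BLUE): { 0 1 5/4 21/16 673/512 | 337/256 169/128 85/64 43/32 11/8 3/2 2 } -> 1347/1024
edge 13 of 15 (BLUE): { 0 1 5/4 21/16 673/512 1347/1024 | 337/256 169/128 85/64 43/32 11/8 3/2 2 } -> 2695/2048
edge 14 of 15 (RED): { 0 1 5/4 21/16 673/512 1347/1024 | 2695/2048 337/256 169/128 85/64 43/32 11/8 3/2 2 } -> 5389/4096
edge 15 of 15 (BLUE): { 0 1 5/4 21/16 673/512 1347/1024 5389/4096 | 2695/2048 337/256 169/128 85/64 43/32 11/8 3/2 2 } -> 10779/8192

10779/8192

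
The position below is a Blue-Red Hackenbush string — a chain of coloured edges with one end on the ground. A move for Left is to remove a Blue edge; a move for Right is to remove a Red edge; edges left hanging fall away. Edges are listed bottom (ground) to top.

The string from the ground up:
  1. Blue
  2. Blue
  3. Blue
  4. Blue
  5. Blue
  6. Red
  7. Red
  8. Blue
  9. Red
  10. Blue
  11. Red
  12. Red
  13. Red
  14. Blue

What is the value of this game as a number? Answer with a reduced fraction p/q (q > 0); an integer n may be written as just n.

Build val(s[:k]) for k = 1..14, string s = Blue Blue Blue Blue Blue Red Red Blue Red Blue Red Red Red Blue.
val_1 [B]  L=[0]  R=[∅]  → 1
val_2 [BB]  L=[0 1]  R=[∅]  → 2
val_3 [BBB]  L=[0 1 2]  R=[∅]  → 3
val_4 [BBBB]  L=[0 1 2 3]  R=[∅]  → 4
val_5 [BBBBB]  L=[0 1 2 3 4]  R=[∅]  → 5
val_6 [BBBBBR]  L=[0 1 2 3 4]  R=[5]  → 9/2
val_7 [BBBBBRR]  L=[0 1 2 3 4]  R=[9/2 5]  → 17/4
val_8 [BBBBBRRB]  L=[0 1 2 3 4 17/4]  R=[9/2 5]  → 35/8
val_9 [BBBBBRRBR]  L=[0 1 2 3 4 17/4]  R=[35/8 9/2 5]  → 69/16
val_10 [BBBBBRRBRB]  L=[0 1 2 3 4 17/4 69/16]  R=[35/8 9/2 5]  → 139/32
val_11 [BBBBBRRBRBR]  L=[0 1 2 3 4 17/4 69/16]  R=[139/32 35/8 9/2 5]  → 277/64
val_12 [BBBBBRRBRBRR]  L=[0 1 2 3 4 17/4 69/16]  R=[277/64 139/32 35/8 9/2 5]  → 553/128
val_13 [BBBBBRRBRBRRR]  L=[0 1 2 3 4 17/4 69/16]  R=[553/128 277/64 139/32 35/8 9/2 5]  → 1105/256
val_14 [BBBBBRRBRBRRRB]  L=[0 1 2 3 4 17/4 69/16 1105/256]  R=[553/128 277/64 139/32 35/8 9/2 5]  → 2211/512

2211/512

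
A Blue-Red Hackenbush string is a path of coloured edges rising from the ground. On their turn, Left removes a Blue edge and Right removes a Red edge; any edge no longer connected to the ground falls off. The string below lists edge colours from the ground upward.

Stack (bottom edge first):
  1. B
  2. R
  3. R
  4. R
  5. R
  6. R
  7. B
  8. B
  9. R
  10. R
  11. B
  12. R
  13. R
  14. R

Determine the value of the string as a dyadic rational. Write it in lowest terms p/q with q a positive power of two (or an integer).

401/8192

Build g(s[:k]) for k = 1..14, string s = B R R R R R B B R R B R R R.
step 1: add B to get B; options L={ 0 } R={ (no moves) } → 1
step 2: add R to get BR; options L={ 0 } R={ 1 } → 1/2
step 3: add R to get BRR; options L={ 0 } R={ 1/2,1 } → 1/4
step 4: add R to get BRRR; options L={ 0 } R={ 1/4,1/2,1 } → 1/8
step 5: add R to get BRRRR; options L={ 0 } R={ 1/8,1/4,1/2,1 } → 1/16
step 6: add R to get BRRRRR; options L={ 0 } R={ 1/16,1/8,1/4,1/2,1 } → 1/32
step 7: add B to get BRRRRRB; options L={ 0,1/32 } R={ 1/16,1/8,1/4,1/2,1 } → 3/64
step 8: add B to get BRRRRRBB; options L={ 0,1/32,3/64 } R={ 1/16,1/8,1/4,1/2,1 } → 7/128
step 9: add R to get BRRRRRBBR; options L={ 0,1/32,3/64 } R={ 7/128,1/16,1/8,1/4,1/2,1 } → 13/256
step 10: add R to get BRRRRRBBRR; options L={ 0,1/32,3/64 } R={ 13/256,7/128,1/16,1/8,1/4,1/2,1 } → 25/512
step 11: add B to get BRRRRRBBRRB; options L={ 0,1/32,3/64,25/512 } R={ 13/256,7/128,1/16,1/8,1/4,1/2,1 } → 51/1024
step 12: add R to get BRRRRRBBRRBR; options L={ 0,1/32,3/64,25/512 } R={ 51/1024,13/256,7/128,1/16,1/8,1/4,1/2,1 } → 101/2048
step 13: add R to get BRRRRRBBRRBRR; options L={ 0,1/32,3/64,25/512 } R={ 101/2048,51/1024,13/256,7/128,1/16,1/8,1/4,1/2,1 } → 201/4096
step 14: add R to get BRRRRRBBRRBRRR; options L={ 0,1/32,3/64,25/512 } R={ 201/4096,101/2048,51/1024,13/256,7/128,1/16,1/8,1/4,1/2,1 } → 401/8192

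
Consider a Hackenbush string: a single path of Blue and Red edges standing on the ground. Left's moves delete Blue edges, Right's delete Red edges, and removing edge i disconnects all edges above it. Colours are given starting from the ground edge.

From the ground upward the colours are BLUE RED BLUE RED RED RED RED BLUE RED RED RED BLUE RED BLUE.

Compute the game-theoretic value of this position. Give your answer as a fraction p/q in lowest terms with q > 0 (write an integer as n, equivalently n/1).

4235/8192

value(B) = { 0 | · } — 1
value(BR) = { 0 | 1 } — 1/2
value(BRB) = { 0,1/2 | 1 } — 3/4
value(BRBR) = { 0,1/2 | 3/4,1 } — 5/8
value(BRBRR) = { 0,1/2 | 5/8,3/4,1 } — 9/16
value(BRBRRR) = { 0,1/2 | 9/16,5/8,3/4,1 } — 17/32
value(BRBRRRR) = { 0,1/2 | 17/32,9/16,5/8,3/4,1 } — 33/64
value(BRBRRRRB) = { 0,1/2,33/64 | 17/32,9/16,5/8,3/4,1 } — 67/128
value(BRBRRRRBR) = { 0,1/2,33/64 | 67/128,17/32,9/16,5/8,3/4,1 } — 133/256
value(BRBRRRRBRR) = { 0,1/2,33/64 | 133/256,67/128,17/32,9/16,5/8,3/4,1 } — 265/512
value(BRBRRRRBRRR) = { 0,1/2,33/64 | 265/512,133/256,67/128,17/32,9/16,5/8,3/4,1 } — 529/1024
value(BRBRRRRBRRRB) = { 0,1/2,33/64,529/1024 | 265/512,133/256,67/128,17/32,9/16,5/8,3/4,1 } — 1059/2048
value(BRBRRRRBRRRBR) = { 0,1/2,33/64,529/1024 | 1059/2048,265/512,133/256,67/128,17/32,9/16,5/8,3/4,1 } — 2117/4096
value(BRBRRRRBRRRBRB) = { 0,1/2,33/64,529/1024,2117/4096 | 1059/2048,265/512,133/256,67/128,17/32,9/16,5/8,3/4,1 } — 4235/8192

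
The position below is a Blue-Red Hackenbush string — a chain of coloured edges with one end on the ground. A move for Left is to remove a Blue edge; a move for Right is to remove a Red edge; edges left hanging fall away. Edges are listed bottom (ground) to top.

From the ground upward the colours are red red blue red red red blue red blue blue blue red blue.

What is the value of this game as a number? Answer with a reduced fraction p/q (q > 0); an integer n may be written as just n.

-3909/2048

Recurse on prefixes of the 13-edge string red red blue red red red blue red blue blue blue red blue:
1 of 13 · r · max L −∞ · min R 0 = -1
2 of 13 · rr · max L −∞ · min R -1 = -2
3 of 13 · rrb · max L -2 · min R -1 = -3/2
4 of 13 · rrbr · max L -2 · min R -3/2 = -7/4
5 of 13 · rrbrr · max L -2 · min R -7/4 = -15/8
6 of 13 · rrbrrr · max L -2 · min R -15/8 = -31/16
7 of 13 · rrbrrrb · max L -31/16 · min R -15/8 = -61/32
8 of 13 · rrbrrrbr · max L -31/16 · min R -61/32 = -123/64
9 of 13 · rrbrrrbrb · max L -123/64 · min R -61/32 = -245/128
10 of 13 · rrbrrrbrbb · max L -245/128 · min R -61/32 = -489/256
11 of 13 · rrbrrrbrbbb · max L -489/256 · min R -61/32 = -977/512
12 of 13 · rrbrrrbrbbbr · max L -489/256 · min R -977/512 = -1955/1024
13 of 13 · rrbrrrbrbbbrb · max L -1955/1024 · min R -977/512 = -3909/2048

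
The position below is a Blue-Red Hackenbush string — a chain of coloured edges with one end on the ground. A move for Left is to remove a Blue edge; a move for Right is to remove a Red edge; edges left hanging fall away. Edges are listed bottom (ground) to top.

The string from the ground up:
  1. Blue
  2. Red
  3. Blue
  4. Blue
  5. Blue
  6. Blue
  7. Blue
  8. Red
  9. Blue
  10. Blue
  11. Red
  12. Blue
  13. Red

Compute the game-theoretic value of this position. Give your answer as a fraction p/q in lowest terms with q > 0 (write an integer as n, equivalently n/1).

4021/4096

edge 1 of 13 (Blue): { 0 | none } → 1
edge 2 of 13 (Red): { 0 | 1 } → 1/2
edge 3 of 13 (Blue): { 0,1/2 | 1 } → 3/4
edge 4 of 13 (Blue): { 0,1/2,3/4 | 1 } → 7/8
edge 5 of 13 (Blue): { 0,1/2,3/4,7/8 | 1 } → 15/16
edge 6 of 13 (Blue): { 0,1/2,3/4,7/8,15/16 | 1 } → 31/32
edge 7 of 13 (Blue): { 0,1/2,3/4,7/8,15/16,31/32 | 1 } → 63/64
edge 8 of 13 (Red): { 0,1/2,3/4,7/8,15/16,31/32 | 63/64,1 } → 125/128
edge 9 of 13 (Blue): { 0,1/2,3/4,7/8,15/16,31/32,125/128 | 63/64,1 } → 251/256
edge 10 of 13 (Blue): { 0,1/2,3/4,7/8,15/16,31/32,125/128,251/256 | 63/64,1 } → 503/512
edge 11 of 13 (Red): { 0,1/2,3/4,7/8,15/16,31/32,125/128,251/256 | 503/512,63/64,1 } → 1005/1024
edge 12 of 13 (Blue): { 0,1/2,3/4,7/8,15/16,31/32,125/128,251/256,1005/1024 | 503/512,63/64,1 } → 2011/2048
edge 13 of 13 (Red): { 0,1/2,3/4,7/8,15/16,31/32,125/128,251/256,1005/1024 | 2011/2048,503/512,63/64,1 } → 4021/4096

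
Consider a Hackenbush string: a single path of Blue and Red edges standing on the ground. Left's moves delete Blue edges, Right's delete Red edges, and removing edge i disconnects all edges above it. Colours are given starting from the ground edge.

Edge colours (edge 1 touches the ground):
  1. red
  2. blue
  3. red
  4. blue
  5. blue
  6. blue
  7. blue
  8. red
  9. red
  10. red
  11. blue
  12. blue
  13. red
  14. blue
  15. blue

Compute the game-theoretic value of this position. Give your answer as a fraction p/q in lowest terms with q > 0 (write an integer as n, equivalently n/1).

val_1 [r]  L=[∅]  R=[0]  => -1
val_2 [rb]  L=[-1]  R=[0]  => -1/2
val_3 [rbr]  L=[-1]  R=[-1/2, 0]  => -3/4
val_4 [rbrb]  L=[-1, -3/4]  R=[-1/2, 0]  => -5/8
val_5 [rbrbb]  L=[-1, -3/4, -5/8]  R=[-1/2, 0]  => -9/16
val_6 [rbrbbb]  L=[-1, -3/4, -5/8, -9/16]  R=[-1/2, 0]  => -17/32
val_7 [rbrbbbb]  L=[-1, -3/4, -5/8, -9/16, -17/32]  R=[-1/2, 0]  => -33/64
val_8 [rbrbbbbr]  L=[-1, -3/4, -5/8, -9/16, -17/32]  R=[-33/64, -1/2, 0]  => -67/128
val_9 [rbrbbbbrr]  L=[-1, -3/4, -5/8, -9/16, -17/32]  R=[-67/128, -33/64, -1/2, 0]  => -135/256
val_10 [rbrbbbbrrr]  L=[-1, -3/4, -5/8, -9/16, -17/32]  R=[-135/256, -67/128, -33/64, -1/2, 0]  => -271/512
val_11 [rbrbbbbrrrb]  L=[-1, -3/4, -5/8, -9/16, -17/32, -271/512]  R=[-135/256, -67/128, -33/64, -1/2, 0]  => -541/1024
val_12 [rbrbbbbrrrbb]  L=[-1, -3/4, -5/8, -9/16, -17/32, -271/512, -541/1024]  R=[-135/256, -67/128, -33/64, -1/2, 0]  => -1081/2048
val_13 [rbrbbbbrrrbbr]  L=[-1, -3/4, -5/8, -9/16, -17/32, -271/512, -541/1024]  R=[-1081/2048, -135/256, -67/128, -33/64, -1/2, 0]  => -2163/4096
val_14 [rbrbbbbrrrbbrb]  L=[-1, -3/4, -5/8, -9/16, -17/32, -271/512, -541/1024, -2163/4096]  R=[-1081/2048, -135/256, -67/128, -33/64, -1/2, 0]  => -4325/8192
val_15 [rbrbbbbrrrbbrbb]  L=[-1, -3/4, -5/8, -9/16, -17/32, -271/512, -541/1024, -2163/4096, -4325/8192]  R=[-1081/2048, -135/256, -67/128, -33/64, -1/2, 0]  => -8649/16384

-8649/16384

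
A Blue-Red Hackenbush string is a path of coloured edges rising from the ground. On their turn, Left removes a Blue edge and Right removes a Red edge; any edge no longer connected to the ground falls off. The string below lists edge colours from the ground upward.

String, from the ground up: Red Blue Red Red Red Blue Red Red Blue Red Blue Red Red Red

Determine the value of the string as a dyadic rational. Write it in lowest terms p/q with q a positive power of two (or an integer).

-7599/8192

edge 1 of 14 (Red): {  | 0 } = -1
edge 2 of 14 (Blue): { -1 | 0 } = -1/2
edge 3 of 14 (Red): { -1 | -1/2, 0 } = -3/4
edge 4 of 14 (Red): { -1 | -3/4, -1/2, 0 } = -7/8
edge 5 of 14 (Red): { -1 | -7/8, -3/4, -1/2, 0 } = -15/16
edge 6 of 14 (Blue): { -1, -15/16 | -7/8, -3/4, -1/2, 0 } = -29/32
edge 7 of 14 (Red): { -1, -15/16 | -29/32, -7/8, -3/4, -1/2, 0 } = -59/64
edge 8 of 14 (Red): { -1, -15/16 | -59/64, -29/32, -7/8, -3/4, -1/2, 0 } = -119/128
edge 9 of 14 (Blue): { -1, -15/16, -119/128 | -59/64, -29/32, -7/8, -3/4, -1/2, 0 } = -237/256
edge 10 of 14 (Red): { -1, -15/16, -119/128 | -237/256, -59/64, -29/32, -7/8, -3/4, -1/2, 0 } = -475/512
edge 11 of 14 (Blue): { -1, -15/16, -119/128, -475/512 | -237/256, -59/64, -29/32, -7/8, -3/4, -1/2, 0 } = -949/1024
edge 12 of 14 (Red): { -1, -15/16, -119/128, -475/512 | -949/1024, -237/256, -59/64, -29/32, -7/8, -3/4, -1/2, 0 } = -1899/2048
edge 13 of 14 (Red): { -1, -15/16, -119/128, -475/512 | -1899/2048, -949/1024, -237/256, -59/64, -29/32, -7/8, -3/4, -1/2, 0 } = -3799/4096
edge 14 of 14 (Red): { -1, -15/16, -119/128, -475/512 | -3799/4096, -1899/2048, -949/1024, -237/256, -59/64, -29/32, -7/8, -3/4, -1/2, 0 } = -7599/8192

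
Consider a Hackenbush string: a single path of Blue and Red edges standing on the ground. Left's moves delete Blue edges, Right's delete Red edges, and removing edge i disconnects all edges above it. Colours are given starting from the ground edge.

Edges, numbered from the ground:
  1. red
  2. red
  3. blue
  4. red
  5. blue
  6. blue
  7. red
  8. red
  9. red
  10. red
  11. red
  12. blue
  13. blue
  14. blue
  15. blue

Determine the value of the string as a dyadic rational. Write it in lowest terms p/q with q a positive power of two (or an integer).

Build g(s[:k]) for k = 1..15, string s = red red blue red blue blue red red red red red blue blue blue blue.
g(r) = { (no moves) | 0 } gives -1
g(rr) = { (no moves) | -1 0 } gives -2
g(rrb) = { -2 | -1 0 } gives -3/2
g(rrbr) = { -2 | -3/2 -1 0 } gives -7/4
g(rrbrb) = { -2 -7/4 | -3/2 -1 0 } gives -13/8
g(rrbrbb) = { -2 -7/4 -13/8 | -3/2 -1 0 } gives -25/16
g(rrbrbbr) = { -2 -7/4 -13/8 | -25/16 -3/2 -1 0 } gives -51/32
g(rrbrbbrr) = { -2 -7/4 -13/8 | -51/32 -25/16 -3/2 -1 0 } gives -103/64
g(rrbrbbrrr) = { -2 -7/4 -13/8 | -103/64 -51/32 -25/16 -3/2 -1 0 } gives -207/128
g(rrbrbbrrrr) = { -2 -7/4 -13/8 | -207/128 -103/64 -51/32 -25/16 -3/2 -1 0 } gives -415/256
g(rrbrbbrrrrr) = { -2 -7/4 -13/8 | -415/256 -207/128 -103/64 -51/32 -25/16 -3/2 -1 0 } gives -831/512
g(rrbrbbrrrrrb) = { -2 -7/4 -13/8 -831/512 | -415/256 -207/128 -103/64 -51/32 -25/16 -3/2 -1 0 } gives -1661/1024
g(rrbrbbrrrrrbb) = { -2 -7/4 -13/8 -831/512 -1661/1024 | -415/256 -207/128 -103/64 -51/32 -25/16 -3/2 -1 0 } gives -3321/2048
g(rrbrbbrrrrrbbb) = { -2 -7/4 -13/8 -831/512 -1661/1024 -3321/2048 | -415/256 -207/128 -103/64 -51/32 -25/16 -3/2 -1 0 } gives -6641/4096
g(rrbrbbrrrrrbbbb) = { -2 -7/4 -13/8 -831/512 -1661/1024 -3321/2048 -6641/4096 | -415/256 -207/128 -103/64 -51/32 -25/16 -3/2 -1 0 } gives -13281/8192

-13281/8192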